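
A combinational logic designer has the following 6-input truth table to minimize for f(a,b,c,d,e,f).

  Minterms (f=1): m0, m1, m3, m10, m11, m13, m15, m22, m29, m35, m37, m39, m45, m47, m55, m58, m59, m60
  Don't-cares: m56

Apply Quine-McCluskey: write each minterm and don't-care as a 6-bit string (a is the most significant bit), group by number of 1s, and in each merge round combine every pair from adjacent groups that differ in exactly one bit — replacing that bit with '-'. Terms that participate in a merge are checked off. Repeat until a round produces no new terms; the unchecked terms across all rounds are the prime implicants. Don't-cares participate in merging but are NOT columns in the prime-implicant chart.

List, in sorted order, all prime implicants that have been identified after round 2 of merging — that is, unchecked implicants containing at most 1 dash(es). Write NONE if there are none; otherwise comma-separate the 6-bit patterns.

Round 0: 000000✓ 000001✓ 000011✓ 001010✓ 001011✓ 001101✓ 001111✓ 010110 011101✓ 100011✓ 100101✓ 100111✓ 101101✓ 101111✓ 110111✓ 111000✓ 111010✓ 111011✓ 111100✓
Round 1: -00011 -01101✓ -01111✓ 0-1101 00-011 0000-1 00000- 001-11 00101- 0011-1✓ 1-0111 10-101✓ 10-111✓ 100-11 1001-1✓ 1011-1✓ 111-00 1110-0 11101-
Round 2: -011-1 10-1-1
PIs = {-00011, -011-1, 0-1101, 00-011, 0000-1, 00000-, 001-11, 00101-, 010110, 1-0111, 10-1-1, 100-11, 111-00, 1110-0, 11101-}

-00011, 0-1101, 00-011, 0000-1, 00000-, 001-11, 00101-, 010110, 1-0111, 100-11, 111-00, 1110-0, 11101-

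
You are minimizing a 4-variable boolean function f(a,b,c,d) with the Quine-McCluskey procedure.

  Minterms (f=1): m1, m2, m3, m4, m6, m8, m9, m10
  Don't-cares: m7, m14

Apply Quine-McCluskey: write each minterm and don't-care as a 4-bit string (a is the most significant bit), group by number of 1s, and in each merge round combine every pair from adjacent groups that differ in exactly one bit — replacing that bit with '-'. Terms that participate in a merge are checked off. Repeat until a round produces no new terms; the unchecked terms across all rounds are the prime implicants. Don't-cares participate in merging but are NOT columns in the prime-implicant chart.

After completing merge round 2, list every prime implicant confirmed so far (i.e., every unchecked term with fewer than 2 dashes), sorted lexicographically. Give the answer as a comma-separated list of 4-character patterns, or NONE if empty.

[col 0] 0001*, 0010*, 0011*, 0100*, 0110*, 0111*, 1000*, 1001*, 1010*, 1110*
[col 1] -001, -010*, -110*, 0-10*, 0-11*, 00-1, 001-*, 01-0, 011-*, 1-10*, 10-0, 100-
[col 2] --10, 0-1-
Prime implicants: --10, -001, 0-1-, 00-1, 01-0, 10-0, 100-

-001, 00-1, 01-0, 10-0, 100-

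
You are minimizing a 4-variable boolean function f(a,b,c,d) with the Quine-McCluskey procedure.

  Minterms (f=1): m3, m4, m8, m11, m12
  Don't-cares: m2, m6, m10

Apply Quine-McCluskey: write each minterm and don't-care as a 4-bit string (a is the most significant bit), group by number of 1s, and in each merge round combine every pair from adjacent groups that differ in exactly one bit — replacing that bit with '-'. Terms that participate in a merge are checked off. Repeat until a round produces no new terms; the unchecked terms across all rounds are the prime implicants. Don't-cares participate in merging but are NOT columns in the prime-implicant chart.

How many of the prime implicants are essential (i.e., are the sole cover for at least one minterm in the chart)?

[col 0] 0010*, 0011*, 0100*, 0110*, 1000*, 1010*, 1011*, 1100*
[col 1] -010*, -011*, -100, 0-10, 001-*, 01-0, 1-00, 10-0, 101-*
[col 2] -01-
Prime implicants: -01-, -100, 0-10, 01-0, 1-00, 10-0
PI chart (minterm → PIs covering it):
  3 | -01-  (sole → essential)
  4 | -100,01-0
  8 | 1-00,10-0
  11 | -01-  (sole → essential)
  12 | -100,1-00
Essential prime implicants: -01-

1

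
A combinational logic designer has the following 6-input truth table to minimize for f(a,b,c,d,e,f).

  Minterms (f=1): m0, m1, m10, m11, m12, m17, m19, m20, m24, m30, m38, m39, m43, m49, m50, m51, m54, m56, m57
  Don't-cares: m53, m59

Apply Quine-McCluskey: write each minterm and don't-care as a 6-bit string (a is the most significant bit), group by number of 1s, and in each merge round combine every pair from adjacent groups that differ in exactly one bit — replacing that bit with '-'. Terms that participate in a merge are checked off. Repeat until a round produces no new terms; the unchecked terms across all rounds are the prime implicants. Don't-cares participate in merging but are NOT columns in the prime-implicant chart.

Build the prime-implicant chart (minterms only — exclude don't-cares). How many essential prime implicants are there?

[col 0] 000000*, 000001*, 001010*, 001011*, 001100, 010001*, 010011*, 010100, 011000*, 011110, 100110*, 100111*, 101011*, 110001*, 110010*, 110011*, 110101*, 110110*, 111000*, 111001*, 111011*
[col 1] -01011, -10001*, -10011*, -11000, 0-0001, 00000-, 00101-, 0100-1*, 1-0110, 1-1011, 10011-, 11-001*, 11-011*, 110-01, 110-10, 1100-1*, 11001-, 1110-1*, 11100-
[col 2] -100-1, 11-0-1
Prime implicants: -01011, -100-1, -11000, 0-0001, 00000-, 00101-, 001100, 010100, 011110, 1-0110, 1-1011, 10011-, 11-0-1, 110-01, 110-10, 11001-, 11100-
PI chart (minterm → PIs covering it):
  0 | 00000-  (sole → essential)
  1 | 0-0001,00000-
  10 | 00101-  (sole → essential)
  11 | -01011,00101-
  12 | 001100  (sole → essential)
  17 | -100-1,0-0001
  19 | -100-1  (sole → essential)
  20 | 010100  (sole → essential)
  24 | -11000  (sole → essential)
  30 | 011110  (sole → essential)
  38 | 1-0110,10011-
  39 | 10011-  (sole → essential)
  43 | -01011,1-1011
  49 | -100-1,11-0-1,110-01
  50 | 110-10,11001-
  51 | -100-1,11-0-1,11001-
  54 | 1-0110,110-10
  56 | -11000,11100-
  57 | 11-0-1,11100-
Essential prime implicants: -100-1, -11000, 00000-, 00101-, 001100, 010100, 011110, 10011-

8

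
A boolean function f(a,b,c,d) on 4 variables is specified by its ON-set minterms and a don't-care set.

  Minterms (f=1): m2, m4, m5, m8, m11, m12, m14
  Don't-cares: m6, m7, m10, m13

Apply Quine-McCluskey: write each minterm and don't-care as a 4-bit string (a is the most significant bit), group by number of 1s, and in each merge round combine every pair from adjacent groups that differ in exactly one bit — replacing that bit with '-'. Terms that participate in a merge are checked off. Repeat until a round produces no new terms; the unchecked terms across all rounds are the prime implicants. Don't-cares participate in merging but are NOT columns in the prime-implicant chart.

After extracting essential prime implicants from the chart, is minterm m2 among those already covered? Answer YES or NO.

size-2^0 implicants → 0010(✓)  0100(✓)  0101(✓)  0110(✓)  0111(✓)  1000(✓)  1010(✓)  1011(✓)  1100(✓)  1101(✓)  1110(✓)
size-2^1 implicants → -010(✓)  -100(✓)  -101(✓)  -110(✓)  0-10(✓)  01-0(✓)  01-1(✓)  010-(✓)  011-(✓)  1-00(✓)  1-10(✓)  10-0(✓)  101-  11-0(✓)  110-(✓)
size-2^2 implicants → --10  -1-0  -10-  01--  1--0
Unchecked terms (primes): --10, -1-0, -10-, 01--, 1--0, 101-
Minterm coverage:
  m2 ⊆ --10 [E]
  m4 ⊆ -1-0,-10-,01--
  m5 ⊆ -10-,01--
  m8 ⊆ 1--0 [E]
  m11 ⊆ 101- [E]
  m12 ⊆ -1-0,-10-,1--0
  m14 ⊆ --10,-1-0,1--0
E = {--10, 1--0, 101-}

YES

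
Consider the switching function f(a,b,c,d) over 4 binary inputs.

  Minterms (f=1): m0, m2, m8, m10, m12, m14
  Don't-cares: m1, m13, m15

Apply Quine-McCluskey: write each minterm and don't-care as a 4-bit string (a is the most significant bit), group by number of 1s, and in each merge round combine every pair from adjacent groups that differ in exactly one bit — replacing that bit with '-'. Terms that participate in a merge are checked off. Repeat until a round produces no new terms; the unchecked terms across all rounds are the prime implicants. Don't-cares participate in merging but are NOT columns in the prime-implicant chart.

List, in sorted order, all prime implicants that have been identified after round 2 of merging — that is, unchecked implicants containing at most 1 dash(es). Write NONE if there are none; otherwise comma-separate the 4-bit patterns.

size-2^0 implicants → 0000(✓)  0001(✓)  0010(✓)  1000(✓)  1010(✓)  1100(✓)  1101(✓)  1110(✓)  1111(✓)
size-2^1 implicants → -000(✓)  -010(✓)  00-0(✓)  000-  1-00(✓)  1-10(✓)  10-0(✓)  11-0(✓)  11-1(✓)  110-(✓)  111-(✓)
size-2^2 implicants → -0-0  1--0  11--
Unchecked terms (primes): -0-0, 000-, 1--0, 11--

000-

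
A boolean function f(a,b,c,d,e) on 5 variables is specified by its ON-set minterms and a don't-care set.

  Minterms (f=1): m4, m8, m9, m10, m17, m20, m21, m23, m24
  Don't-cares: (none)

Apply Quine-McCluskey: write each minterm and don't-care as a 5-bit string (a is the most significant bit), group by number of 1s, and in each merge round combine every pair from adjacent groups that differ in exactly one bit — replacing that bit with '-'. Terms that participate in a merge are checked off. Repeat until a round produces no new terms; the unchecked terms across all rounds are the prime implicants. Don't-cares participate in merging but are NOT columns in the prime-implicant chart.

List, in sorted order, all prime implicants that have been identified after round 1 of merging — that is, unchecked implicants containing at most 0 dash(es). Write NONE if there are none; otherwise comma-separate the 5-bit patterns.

Round 0: 00100✓ 01000✓ 01001✓ 01010✓ 10001✓ 10100✓ 10101✓ 10111✓ 11000✓
Round 1: -0100 -1000 010-0 0100- 10-01 101-1 1010-
PIs = {-0100, -1000, 010-0, 0100-, 10-01, 101-1, 1010-}

NONE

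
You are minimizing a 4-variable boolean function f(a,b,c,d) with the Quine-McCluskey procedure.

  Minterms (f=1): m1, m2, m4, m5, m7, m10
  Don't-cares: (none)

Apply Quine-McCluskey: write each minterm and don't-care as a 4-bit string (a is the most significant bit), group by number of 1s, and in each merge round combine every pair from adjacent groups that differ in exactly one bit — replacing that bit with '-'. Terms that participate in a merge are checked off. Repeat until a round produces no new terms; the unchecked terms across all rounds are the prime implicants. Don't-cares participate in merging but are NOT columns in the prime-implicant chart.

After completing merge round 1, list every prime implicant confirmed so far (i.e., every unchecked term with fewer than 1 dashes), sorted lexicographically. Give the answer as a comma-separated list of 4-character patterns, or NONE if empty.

NONE

[col 0] 0001*, 0010*, 0100*, 0101*, 0111*, 1010*
[col 1] -010, 0-01, 01-1, 010-
Prime implicants: -010, 0-01, 01-1, 010-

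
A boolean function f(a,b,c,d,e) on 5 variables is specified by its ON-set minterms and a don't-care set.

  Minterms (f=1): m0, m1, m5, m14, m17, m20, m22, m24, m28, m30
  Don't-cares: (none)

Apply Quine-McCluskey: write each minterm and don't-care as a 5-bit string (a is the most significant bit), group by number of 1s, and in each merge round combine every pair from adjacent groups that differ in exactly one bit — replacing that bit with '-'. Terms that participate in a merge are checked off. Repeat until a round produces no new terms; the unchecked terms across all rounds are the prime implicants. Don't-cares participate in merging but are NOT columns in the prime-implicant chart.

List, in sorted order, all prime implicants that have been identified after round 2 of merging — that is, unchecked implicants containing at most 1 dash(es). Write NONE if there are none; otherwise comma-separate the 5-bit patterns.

-0001, -1110, 00-01, 0000-, 11-00

size-2^0 implicants → 00000(✓)  00001(✓)  00101(✓)  01110(✓)  10001(✓)  10100(✓)  10110(✓)  11000(✓)  11100(✓)  11110(✓)
size-2^1 implicants → -0001  -1110  00-01  0000-  1-100(✓)  1-110(✓)  101-0(✓)  11-00  111-0(✓)
size-2^2 implicants → 1-1-0
Unchecked terms (primes): -0001, -1110, 00-01, 0000-, 1-1-0, 11-00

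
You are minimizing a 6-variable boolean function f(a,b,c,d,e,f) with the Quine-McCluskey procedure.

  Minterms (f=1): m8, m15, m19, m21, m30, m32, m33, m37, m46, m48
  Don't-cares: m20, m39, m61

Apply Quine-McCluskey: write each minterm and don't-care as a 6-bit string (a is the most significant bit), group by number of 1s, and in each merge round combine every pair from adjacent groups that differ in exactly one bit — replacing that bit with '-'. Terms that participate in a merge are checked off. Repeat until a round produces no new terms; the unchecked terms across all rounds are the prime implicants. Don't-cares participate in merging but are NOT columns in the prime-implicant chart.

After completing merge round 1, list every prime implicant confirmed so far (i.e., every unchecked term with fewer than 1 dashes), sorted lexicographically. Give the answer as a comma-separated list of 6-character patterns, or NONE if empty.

[col 0] 001000, 001111, 010011, 010100*, 010101*, 011110, 100000*, 100001*, 100101*, 100111*, 101110, 110000*, 111101
[col 1] 01010-, 1-0000, 100-01, 10000-, 1001-1
Prime implicants: 001000, 001111, 010011, 01010-, 011110, 1-0000, 100-01, 10000-, 1001-1, 101110, 111101

001000, 001111, 010011, 011110, 101110, 111101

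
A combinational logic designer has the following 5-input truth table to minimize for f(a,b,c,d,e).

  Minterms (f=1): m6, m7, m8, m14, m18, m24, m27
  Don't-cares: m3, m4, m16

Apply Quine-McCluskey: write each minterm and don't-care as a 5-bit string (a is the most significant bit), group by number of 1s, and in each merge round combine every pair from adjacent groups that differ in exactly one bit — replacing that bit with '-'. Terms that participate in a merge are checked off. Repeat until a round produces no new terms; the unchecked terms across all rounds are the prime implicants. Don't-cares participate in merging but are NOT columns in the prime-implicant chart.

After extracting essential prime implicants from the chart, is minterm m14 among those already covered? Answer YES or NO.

[col 0] 00011*, 00100*, 00110*, 00111*, 01000*, 01110*, 10000*, 10010*, 11000*, 11011
[col 1] -1000, 0-110, 00-11, 001-0, 0011-, 1-000, 100-0
Prime implicants: -1000, 0-110, 00-11, 001-0, 0011-, 1-000, 100-0, 11011
PI chart (minterm → PIs covering it):
  6 | 0-110,001-0,0011-
  7 | 00-11,0011-
  8 | -1000  (sole → essential)
  14 | 0-110  (sole → essential)
  18 | 100-0  (sole → essential)
  24 | -1000,1-000
  27 | 11011  (sole → essential)
Essential prime implicants: -1000, 0-110, 100-0, 11011

YES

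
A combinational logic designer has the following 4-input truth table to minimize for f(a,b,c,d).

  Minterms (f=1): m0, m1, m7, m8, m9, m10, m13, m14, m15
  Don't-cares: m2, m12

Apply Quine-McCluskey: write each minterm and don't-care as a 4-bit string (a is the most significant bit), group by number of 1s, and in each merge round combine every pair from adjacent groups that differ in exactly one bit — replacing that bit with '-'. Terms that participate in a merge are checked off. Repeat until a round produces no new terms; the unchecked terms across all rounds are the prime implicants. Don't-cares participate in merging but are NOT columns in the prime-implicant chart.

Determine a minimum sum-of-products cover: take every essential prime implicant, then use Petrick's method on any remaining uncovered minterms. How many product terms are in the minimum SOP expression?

[col 0] 0000*, 0001*, 0010*, 0111*, 1000*, 1001*, 1010*, 1100*, 1101*, 1110*, 1111*
[col 1] -000*, -001*, -010*, -111, 00-0*, 000-*, 1-00*, 1-01*, 1-10*, 10-0*, 100-*, 11-0*, 11-1*, 110-*, 111-*
[col 2] -0-0, -00-, 1--0, 1-0-, 11--
Prime implicants: -0-0, -00-, -111, 1--0, 1-0-, 11--
PI chart (minterm → PIs covering it):
  0 | -0-0,-00-
  1 | -00-  (sole → essential)
  7 | -111  (sole → essential)
  8 | -0-0,-00-,1--0,1-0-
  9 | -00-,1-0-
  10 | -0-0,1--0
  13 | 1-0-,11--
  14 | 1--0,11--
  15 | -111,11--
Essential prime implicants: -00-, -111
Petrick residual → -0-0, 11--
Minimum SOP uses 4 PIs: b'd' + b'c' + bcd + ab

4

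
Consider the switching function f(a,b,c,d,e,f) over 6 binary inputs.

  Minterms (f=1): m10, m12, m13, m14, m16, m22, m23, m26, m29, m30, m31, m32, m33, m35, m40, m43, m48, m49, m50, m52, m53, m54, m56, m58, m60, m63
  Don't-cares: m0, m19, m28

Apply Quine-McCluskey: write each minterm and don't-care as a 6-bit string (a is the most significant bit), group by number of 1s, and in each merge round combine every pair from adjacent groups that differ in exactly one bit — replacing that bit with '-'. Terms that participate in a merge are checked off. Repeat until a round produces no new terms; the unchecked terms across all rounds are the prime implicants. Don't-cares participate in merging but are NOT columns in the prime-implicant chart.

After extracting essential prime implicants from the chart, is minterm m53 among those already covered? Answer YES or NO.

size-2^0 implicants → 000000(✓)  001010(✓)  001100(✓)  001101(✓)  001110(✓)  010000(✓)  010011(✓)  010110(✓)  010111(✓)  011010(✓)  011100(✓)  011101(✓)  011110(✓)  011111(✓)  100000(✓)  100001(✓)  100011(✓)  101000(✓)  101011(✓)  110000(✓)  110001(✓)  110010(✓)  110100(✓)  110101(✓)  110110(✓)  111000(✓)  111010(✓)  111100(✓)  111111(✓)
size-2^1 implicants → -00000(✓)  -10000(✓)  -10110  -11010  -11100  -11111  0-0000(✓)  0-1010(✓)  0-1100(✓)  0-1101(✓)  0-1110(✓)  001-10(✓)  0011-0(✓)  00110-(✓)  01-110(✓)  01-111(✓)  010-11  01011-(✓)  011-10(✓)  0111-0(✓)  0111-1(✓)  01110-(✓)  01111-(✓)  1-0000(✓)  1-0001(✓)  1-1000(✓)  10-000(✓)  10-011  1000-1  10000-(✓)  11-000(✓)  11-010(✓)  11-100(✓)  110-00(✓)  110-01(✓)  110-10(✓)  1100-0(✓)  11000-(✓)  1101-0(✓)  11010-(✓)  111-00(✓)  1110-0(✓)
size-2^2 implicants → --0000  0-1-10  0-11-0  0-110-  01-11-  0111--  1--000  1-000-  11--00  11-0-0  110--0  110-0-
Unchecked terms (primes): --0000, -10110, -11010, -11100, -11111, 0-1-10, 0-11-0, 0-110-, 01-11-, 010-11, 0111--, 1--000, 1-000-, 10-011, 1000-1, 11--00, 11-0-0, 110--0, 110-0-
Minterm coverage:
  m10 ⊆ 0-1-10 [E]
  m12 ⊆ 0-11-0,0-110-
  m13 ⊆ 0-110- [E]
  m14 ⊆ 0-1-10,0-11-0
  m16 ⊆ --0000 [E]
  m22 ⊆ -10110,01-11-
  m23 ⊆ 01-11-,010-11
  m26 ⊆ -11010,0-1-10
  m29 ⊆ 0-110-,0111--
  m30 ⊆ 0-1-10,0-11-0,01-11-,0111--
  m31 ⊆ -11111,01-11-,0111--
  m32 ⊆ --0000,1--000,1-000-
  m33 ⊆ 1-000-,1000-1
  m35 ⊆ 10-011,1000-1
  m40 ⊆ 1--000 [E]
  m43 ⊆ 10-011 [E]
  m48 ⊆ --0000,1--000,1-000-,11--00,11-0-0,110--0,110-0-
  m49 ⊆ 1-000-,110-0-
  m50 ⊆ 11-0-0,110--0
  m52 ⊆ 11--00,110--0,110-0-
  m53 ⊆ 110-0- [E]
  m54 ⊆ -10110,110--0
  m56 ⊆ 1--000,11--00,11-0-0
  m58 ⊆ -11010,11-0-0
  m60 ⊆ -11100,11--00
  m63 ⊆ -11111 [E]
E = {--0000, -11111, 0-1-10, 0-110-, 1--000, 10-011, 110-0-}

YES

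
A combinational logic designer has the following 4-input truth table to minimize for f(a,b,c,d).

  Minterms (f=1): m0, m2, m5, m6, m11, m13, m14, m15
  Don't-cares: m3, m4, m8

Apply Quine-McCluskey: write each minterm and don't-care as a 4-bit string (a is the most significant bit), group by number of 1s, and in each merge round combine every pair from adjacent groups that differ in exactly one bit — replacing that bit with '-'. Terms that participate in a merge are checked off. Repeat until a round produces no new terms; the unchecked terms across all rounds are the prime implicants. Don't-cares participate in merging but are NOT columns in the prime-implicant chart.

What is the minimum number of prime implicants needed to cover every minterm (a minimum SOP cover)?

[col 0] 0000*, 0010*, 0011*, 0100*, 0101*, 0110*, 1000*, 1011*, 1101*, 1110*, 1111*
[col 1] -000, -011, -101, -110, 0-00*, 0-10*, 00-0*, 001-, 01-0*, 010-, 1-11, 11-1, 111-
[col 2] 0--0
Prime implicants: -000, -011, -101, -110, 0--0, 001-, 010-, 1-11, 11-1, 111-
PI chart (minterm → PIs covering it):
  0 | -000,0--0
  2 | 0--0,001-
  5 | -101,010-
  6 | -110,0--0
  11 | -011,1-11
  13 | -101,11-1
  14 | -110,111-
  15 | 1-11,11-1,111-
(no essential prime implicants)
Petrick residual → -011, -101, 0--0, 111-
Minimum SOP uses 4 PIs: b'cd + bc'd + a'd' + abc

4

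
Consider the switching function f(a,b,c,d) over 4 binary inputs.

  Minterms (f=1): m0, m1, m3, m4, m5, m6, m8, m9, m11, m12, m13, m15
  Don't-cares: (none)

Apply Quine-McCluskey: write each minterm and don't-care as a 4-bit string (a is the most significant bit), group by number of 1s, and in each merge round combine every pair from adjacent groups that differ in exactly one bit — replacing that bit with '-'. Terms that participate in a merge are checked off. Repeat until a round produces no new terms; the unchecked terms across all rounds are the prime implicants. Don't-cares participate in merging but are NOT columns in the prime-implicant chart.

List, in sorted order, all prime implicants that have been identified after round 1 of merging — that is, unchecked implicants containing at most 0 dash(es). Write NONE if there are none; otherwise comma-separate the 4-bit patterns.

NONE

Round 0: 0000✓ 0001✓ 0011✓ 0100✓ 0101✓ 0110✓ 1000✓ 1001✓ 1011✓ 1100✓ 1101✓ 1111✓
Round 1: -000✓ -001✓ -011✓ -100✓ -101✓ 0-00✓ 0-01✓ 00-1✓ 000-✓ 01-0 010-✓ 1-00✓ 1-01✓ 1-11✓ 10-1✓ 100-✓ 11-1✓ 110-✓
Round 2: --00✓ --01✓ -0-1 -00-✓ -10-✓ 0-0-✓ 1--1 1-0-✓
Round 3: --0-
PIs = {--0-, -0-1, 01-0, 1--1}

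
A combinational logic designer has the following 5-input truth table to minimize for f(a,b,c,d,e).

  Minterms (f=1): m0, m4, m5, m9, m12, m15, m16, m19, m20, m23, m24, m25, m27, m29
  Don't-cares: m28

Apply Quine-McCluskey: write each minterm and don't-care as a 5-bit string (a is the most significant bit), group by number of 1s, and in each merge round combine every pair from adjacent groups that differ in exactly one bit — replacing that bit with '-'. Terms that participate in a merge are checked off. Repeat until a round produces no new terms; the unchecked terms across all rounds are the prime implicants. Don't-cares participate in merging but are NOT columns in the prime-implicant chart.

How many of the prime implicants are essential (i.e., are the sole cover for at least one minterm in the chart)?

Round 0: 00000✓ 00100✓ 00101✓ 01001✓ 01100✓ 01111 10000✓ 10011✓ 10100✓ 10111✓ 11000✓ 11001✓ 11011✓ 11100✓ 11101✓
Round 1: -0000✓ -0100✓ -1001 -1100✓ 0-100✓ 00-00✓ 0010- 1-000✓ 1-011 1-100✓ 10-00✓ 10-11 11-00✓ 11-01✓ 110-1 1100-✓ 1110-✓
Round 2: --100 -0-00 1--00 11-0-
PIs = {--100, -0-00, -1001, 0010-, 01111, 1--00, 1-011, 10-11, 11-0-, 110-1}
Coverage chart:
  m0: -0-00 ←essential
  m4: --100,-0-00,0010-
  m5: 0010- ←essential
  m9: -1001 ←essential
  m12: --100 ←essential
  m15: 01111 ←essential
  m16: -0-00,1--00
  m19: 1-011,10-11
  m20: --100,-0-00,1--00
  m23: 10-11 ←essential
  m24: 1--00,11-0-
  m25: -1001,11-0-,110-1
  m27: 1-011,110-1
  m29: 11-0- ←essential
Essential: --100, -0-00, -1001, 0010-, 01111, 10-11, 11-0-

7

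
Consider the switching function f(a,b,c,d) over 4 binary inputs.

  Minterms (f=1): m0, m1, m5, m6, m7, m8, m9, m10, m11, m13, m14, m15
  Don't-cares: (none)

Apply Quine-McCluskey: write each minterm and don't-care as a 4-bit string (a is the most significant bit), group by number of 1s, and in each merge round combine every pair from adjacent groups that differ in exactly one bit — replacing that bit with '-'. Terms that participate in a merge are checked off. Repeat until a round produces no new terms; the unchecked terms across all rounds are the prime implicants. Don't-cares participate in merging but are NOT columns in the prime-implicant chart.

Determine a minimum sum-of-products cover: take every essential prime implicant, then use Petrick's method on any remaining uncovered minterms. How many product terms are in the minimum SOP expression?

4

size-2^0 implicants → 0000(✓)  0001(✓)  0101(✓)  0110(✓)  0111(✓)  1000(✓)  1001(✓)  1010(✓)  1011(✓)  1101(✓)  1110(✓)  1111(✓)
size-2^1 implicants → -000(✓)  -001(✓)  -101(✓)  -110(✓)  -111(✓)  0-01(✓)  000-(✓)  01-1(✓)  011-(✓)  1-01(✓)  1-10(✓)  1-11(✓)  10-0(✓)  10-1(✓)  100-(✓)  101-(✓)  11-1(✓)  111-(✓)
size-2^2 implicants → --01  -00-  -1-1  -11-  1--1  1-1-  10--
Unchecked terms (primes): --01, -00-, -1-1, -11-, 1--1, 1-1-, 10--
Minterm coverage:
  m0 ⊆ -00- [E]
  m1 ⊆ --01,-00-
  m5 ⊆ --01,-1-1
  m6 ⊆ -11- [E]
  m7 ⊆ -1-1,-11-
  m8 ⊆ -00-,10--
  m9 ⊆ --01,-00-,1--1,10--
  m10 ⊆ 1-1-,10--
  m11 ⊆ 1--1,1-1-,10--
  m13 ⊆ --01,-1-1,1--1
  m14 ⊆ -11-,1-1-
  m15 ⊆ -1-1,-11-,1--1,1-1-
E = {-00-, -11-}
Petrick residual → --01, 1-1-
Cover = c'd + b'c' + bc + ac  |cover|=4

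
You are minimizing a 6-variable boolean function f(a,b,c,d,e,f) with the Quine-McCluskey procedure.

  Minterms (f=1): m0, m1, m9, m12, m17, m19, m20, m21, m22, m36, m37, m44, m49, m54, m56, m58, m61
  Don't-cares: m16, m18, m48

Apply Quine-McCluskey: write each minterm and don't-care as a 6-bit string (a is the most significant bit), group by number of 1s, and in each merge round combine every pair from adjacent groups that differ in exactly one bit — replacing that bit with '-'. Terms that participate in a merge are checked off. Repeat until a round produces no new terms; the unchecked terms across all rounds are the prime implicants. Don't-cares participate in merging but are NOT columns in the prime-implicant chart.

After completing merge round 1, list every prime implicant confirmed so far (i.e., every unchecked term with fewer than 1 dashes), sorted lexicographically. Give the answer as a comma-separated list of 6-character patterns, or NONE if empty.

111101

size-2^0 implicants → 000000(✓)  000001(✓)  001001(✓)  001100(✓)  010000(✓)  010001(✓)  010010(✓)  010011(✓)  010100(✓)  010101(✓)  010110(✓)  100100(✓)  100101(✓)  101100(✓)  110000(✓)  110001(✓)  110110(✓)  111000(✓)  111010(✓)  111101
size-2^1 implicants → -01100  -10000(✓)  -10001(✓)  -10110  0-0000(✓)  0-0001(✓)  00-001  00000-(✓)  010-00(✓)  010-01(✓)  010-10(✓)  0100-0(✓)  0100-1(✓)  01000-(✓)  01001-(✓)  0101-0(✓)  01010-(✓)  10-100  10010-  11-000  11000-(✓)  1110-0
size-2^2 implicants → -1000-  0-000-  010--0  010-0-  0100--
Unchecked terms (primes): -01100, -1000-, -10110, 0-000-, 00-001, 010--0, 010-0-, 0100--, 10-100, 10010-, 11-000, 1110-0, 111101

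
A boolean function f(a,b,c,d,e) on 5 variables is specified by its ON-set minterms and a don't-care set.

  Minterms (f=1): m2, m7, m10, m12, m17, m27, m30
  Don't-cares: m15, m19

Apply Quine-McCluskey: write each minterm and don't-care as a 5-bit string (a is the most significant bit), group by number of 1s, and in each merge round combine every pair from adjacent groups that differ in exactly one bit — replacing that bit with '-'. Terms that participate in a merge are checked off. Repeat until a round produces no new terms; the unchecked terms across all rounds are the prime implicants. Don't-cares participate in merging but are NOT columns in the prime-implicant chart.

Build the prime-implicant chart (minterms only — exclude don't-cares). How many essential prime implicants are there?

Round 0: 00010✓ 00111✓ 01010✓ 01100 01111✓ 10001✓ 10011✓ 11011✓ 11110
Round 1: 0-010 0-111 1-011 100-1
PIs = {0-010, 0-111, 01100, 1-011, 100-1, 11110}
Coverage chart:
  m2: 0-010 ←essential
  m7: 0-111 ←essential
  m10: 0-010 ←essential
  m12: 01100 ←essential
  m17: 100-1 ←essential
  m27: 1-011 ←essential
  m30: 11110 ←essential
Essential: 0-010, 0-111, 01100, 1-011, 100-1, 11110

6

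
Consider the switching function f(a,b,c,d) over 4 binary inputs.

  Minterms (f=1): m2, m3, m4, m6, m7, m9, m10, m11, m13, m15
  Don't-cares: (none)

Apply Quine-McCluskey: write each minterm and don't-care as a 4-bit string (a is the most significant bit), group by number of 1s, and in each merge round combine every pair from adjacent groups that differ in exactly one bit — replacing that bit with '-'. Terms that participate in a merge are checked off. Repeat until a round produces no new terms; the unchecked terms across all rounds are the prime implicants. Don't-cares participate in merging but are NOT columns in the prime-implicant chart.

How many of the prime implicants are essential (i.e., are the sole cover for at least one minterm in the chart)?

3

size-2^0 implicants → 0010(✓)  0011(✓)  0100(✓)  0110(✓)  0111(✓)  1001(✓)  1010(✓)  1011(✓)  1101(✓)  1111(✓)
size-2^1 implicants → -010(✓)  -011(✓)  -111(✓)  0-10(✓)  0-11(✓)  001-(✓)  01-0  011-(✓)  1-01(✓)  1-11(✓)  10-1(✓)  101-(✓)  11-1(✓)
size-2^2 implicants → --11  -01-  0-1-  1--1
Unchecked terms (primes): --11, -01-, 0-1-, 01-0, 1--1
Minterm coverage:
  m2 ⊆ -01-,0-1-
  m3 ⊆ --11,-01-,0-1-
  m4 ⊆ 01-0 [E]
  m6 ⊆ 0-1-,01-0
  m7 ⊆ --11,0-1-
  m9 ⊆ 1--1 [E]
  m10 ⊆ -01- [E]
  m11 ⊆ --11,-01-,1--1
  m13 ⊆ 1--1 [E]
  m15 ⊆ --11,1--1
E = {-01-, 01-0, 1--1}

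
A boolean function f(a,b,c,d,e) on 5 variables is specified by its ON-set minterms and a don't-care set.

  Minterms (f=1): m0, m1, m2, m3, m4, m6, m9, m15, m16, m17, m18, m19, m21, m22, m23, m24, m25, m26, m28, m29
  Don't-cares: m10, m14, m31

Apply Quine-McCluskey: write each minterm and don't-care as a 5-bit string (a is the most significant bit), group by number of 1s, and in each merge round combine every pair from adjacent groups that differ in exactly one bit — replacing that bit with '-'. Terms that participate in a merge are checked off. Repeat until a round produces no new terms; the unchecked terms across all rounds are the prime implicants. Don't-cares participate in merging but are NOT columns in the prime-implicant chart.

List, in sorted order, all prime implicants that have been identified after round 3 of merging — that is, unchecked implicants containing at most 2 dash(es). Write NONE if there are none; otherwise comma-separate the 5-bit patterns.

--001, --010, -0-10, -1111, 0--10, 00--0, 0111-, 1--01, 1-0-0, 1-00-, 1-1-1, 10--1, 10-1-, 11-0-

[col 0] 00000*, 00001*, 00010*, 00011*, 00100*, 00110*, 01001*, 01010*, 01110*, 01111*, 10000*, 10001*, 10010*, 10011*, 10101*, 10110*, 10111*, 11000*, 11001*, 11010*, 11100*, 11101*, 11111*
[col 1] -0000*, -0001*, -0010*, -0011*, -0110*, -1001*, -1010*, -1111, 0-001*, 0-010*, 0-110*, 00-00*, 00-10*, 000-0*, 000-1*, 0000-*, 0001-*, 001-0*, 01-10*, 0111-, 1-000*, 1-001*, 1-010*, 1-101*, 1-111*, 10-01*, 10-10*, 10-11*, 100-0*, 100-1*, 1000-*, 1001-*, 101-1*, 1011-*, 11-00*, 11-01*, 110-0*, 1100-*, 111-1*, 1110-*
[col 2] --001, --010, -0-10, -00-0*, -00-1*, -000-*, -001-*, 0--10, 00--0, 000--*, 1--01, 1-0-0, 1-00-, 1-1-1, 10--1, 10-1-, 100--*, 11-0-
[col 3] -00--
Prime implicants: --001, --010, -0-10, -00--, -1111, 0--10, 00--0, 0111-, 1--01, 1-0-0, 1-00-, 1-1-1, 10--1, 10-1-, 11-0-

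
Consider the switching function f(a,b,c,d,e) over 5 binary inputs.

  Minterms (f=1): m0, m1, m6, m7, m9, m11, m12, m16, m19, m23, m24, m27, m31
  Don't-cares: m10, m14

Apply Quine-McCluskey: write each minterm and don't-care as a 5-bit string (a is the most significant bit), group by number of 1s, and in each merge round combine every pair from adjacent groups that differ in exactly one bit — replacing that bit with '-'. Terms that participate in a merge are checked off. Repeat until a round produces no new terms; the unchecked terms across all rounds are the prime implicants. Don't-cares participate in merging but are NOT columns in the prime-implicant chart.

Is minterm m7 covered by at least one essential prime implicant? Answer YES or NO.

NO

size-2^0 implicants → 00000(✓)  00001(✓)  00110(✓)  00111(✓)  01001(✓)  01010(✓)  01011(✓)  01100(✓)  01110(✓)  10000(✓)  10011(✓)  10111(✓)  11000(✓)  11011(✓)  11111(✓)
size-2^1 implicants → -0000  -0111  -1011  0-001  0-110  0000-  0011-  01-10  010-1  0101-  011-0  1-000  1-011(✓)  1-111(✓)  10-11(✓)  11-11(✓)
size-2^2 implicants → 1--11
Unchecked terms (primes): -0000, -0111, -1011, 0-001, 0-110, 0000-, 0011-, 01-10, 010-1, 0101-, 011-0, 1--11, 1-000
Minterm coverage:
  m0 ⊆ -0000,0000-
  m1 ⊆ 0-001,0000-
  m6 ⊆ 0-110,0011-
  m7 ⊆ -0111,0011-
  m9 ⊆ 0-001,010-1
  m11 ⊆ -1011,010-1,0101-
  m12 ⊆ 011-0 [E]
  m16 ⊆ -0000,1-000
  m19 ⊆ 1--11 [E]
  m23 ⊆ -0111,1--11
  m24 ⊆ 1-000 [E]
  m27 ⊆ -1011,1--11
  m31 ⊆ 1--11 [E]
E = {011-0, 1--11, 1-000}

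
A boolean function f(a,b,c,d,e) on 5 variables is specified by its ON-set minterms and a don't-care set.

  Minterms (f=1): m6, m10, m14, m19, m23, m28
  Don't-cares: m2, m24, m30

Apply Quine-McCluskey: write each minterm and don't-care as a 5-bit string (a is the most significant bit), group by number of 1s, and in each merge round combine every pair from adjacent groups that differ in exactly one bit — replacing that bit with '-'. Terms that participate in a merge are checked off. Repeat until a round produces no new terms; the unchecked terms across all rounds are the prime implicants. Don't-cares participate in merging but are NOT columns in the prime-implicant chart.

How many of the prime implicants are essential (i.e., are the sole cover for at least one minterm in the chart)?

size-2^0 implicants → 00010(✓)  00110(✓)  01010(✓)  01110(✓)  10011(✓)  10111(✓)  11000(✓)  11100(✓)  11110(✓)
size-2^1 implicants → -1110  0-010(✓)  0-110(✓)  00-10(✓)  01-10(✓)  10-11  11-00  111-0
size-2^2 implicants → 0--10
Unchecked terms (primes): -1110, 0--10, 10-11, 11-00, 111-0
Minterm coverage:
  m6 ⊆ 0--10 [E]
  m10 ⊆ 0--10 [E]
  m14 ⊆ -1110,0--10
  m19 ⊆ 10-11 [E]
  m23 ⊆ 10-11 [E]
  m28 ⊆ 11-00,111-0
E = {0--10, 10-11}

2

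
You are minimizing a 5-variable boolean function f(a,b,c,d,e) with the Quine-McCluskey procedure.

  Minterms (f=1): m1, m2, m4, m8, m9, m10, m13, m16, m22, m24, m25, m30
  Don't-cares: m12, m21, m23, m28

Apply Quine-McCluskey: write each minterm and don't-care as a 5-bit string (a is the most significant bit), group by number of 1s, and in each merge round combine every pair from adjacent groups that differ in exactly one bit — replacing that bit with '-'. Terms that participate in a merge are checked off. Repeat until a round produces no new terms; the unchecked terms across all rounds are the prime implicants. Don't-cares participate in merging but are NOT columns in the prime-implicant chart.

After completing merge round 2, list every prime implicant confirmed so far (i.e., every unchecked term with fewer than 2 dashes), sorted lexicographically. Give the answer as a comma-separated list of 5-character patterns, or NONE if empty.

0-001, 0-010, 0-100, 010-0, 1-000, 1-110, 101-1, 1011-, 111-0

[col 0] 00001*, 00010*, 00100*, 01000*, 01001*, 01010*, 01100*, 01101*, 10000*, 10101*, 10110*, 10111*, 11000*, 11001*, 11100*, 11110*
[col 1] -1000*, -1001*, -1100*, 0-001, 0-010, 0-100, 01-00*, 01-01*, 010-0, 0100-*, 0110-*, 1-000, 1-110, 101-1, 1011-, 11-00*, 1100-*, 111-0
[col 2] -1-00, -100-, 01-0-
Prime implicants: -1-00, -100-, 0-001, 0-010, 0-100, 01-0-, 010-0, 1-000, 1-110, 101-1, 1011-, 111-0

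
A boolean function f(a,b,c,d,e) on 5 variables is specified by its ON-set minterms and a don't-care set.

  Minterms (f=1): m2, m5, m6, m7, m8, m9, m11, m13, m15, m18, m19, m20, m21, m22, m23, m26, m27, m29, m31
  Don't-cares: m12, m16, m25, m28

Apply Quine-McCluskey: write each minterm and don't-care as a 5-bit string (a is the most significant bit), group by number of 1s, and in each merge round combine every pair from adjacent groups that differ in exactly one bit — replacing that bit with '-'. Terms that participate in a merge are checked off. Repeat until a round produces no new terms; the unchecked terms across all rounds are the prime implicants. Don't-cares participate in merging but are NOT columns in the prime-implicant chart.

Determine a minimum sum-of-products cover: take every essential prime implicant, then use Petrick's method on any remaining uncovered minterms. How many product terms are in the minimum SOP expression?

[col 0] 00010*, 00101*, 00110*, 00111*, 01000*, 01001*, 01011*, 01100*, 01101*, 01111*, 10000*, 10010*, 10011*, 10100*, 10101*, 10110*, 10111*, 11001*, 11010*, 11011*, 11100*, 11101*, 11111*
[col 1] -0010*, -0101*, -0110*, -0111*, -1001*, -1011*, -1100*, -1101*, -1111*, 0-101*, 0-111*, 00-10*, 001-1*, 0011-*, 01-00*, 01-01*, 01-11*, 010-1*, 0100-*, 011-1*, 0110-*, 1-010*, 1-011*, 1-100*, 1-101*, 1-111*, 10-00*, 10-10*, 10-11*, 100-0*, 1001-*, 101-0*, 101-1*, 1010-*, 1011-*, 11-01*, 11-11*, 110-1*, 1101-*, 111-1*, 1110-*
[col 2] --101*, --111*, -0-10, -01-1*, -011-, -1-01*, -1-11*, -10-1*, -11-1*, -110-, 0-1-1*, 01--1*, 01-0-, 1--11, 1-01-, 1-1-1*, 1-10-, 10--0, 10-1-, 101--, 11--1*
[col 3] --1-1, -1--1
Prime implicants: --1-1, -0-10, -011-, -1--1, -110-, 01-0-, 1--11, 1-01-, 1-10-, 10--0, 10-1-, 101--
PI chart (minterm → PIs covering it):
  2 | -0-10  (sole → essential)
  5 | --1-1  (sole → essential)
  6 | -0-10,-011-
  7 | --1-1,-011-
  8 | 01-0-  (sole → essential)
  9 | -1--1,01-0-
  11 | -1--1  (sole → essential)
  13 | --1-1,-1--1,-110-,01-0-
  15 | --1-1,-1--1
  18 | -0-10,1-01-,10--0,10-1-
  19 | 1--11,1-01-,10-1-
  20 | 1-10-,10--0,101--
  21 | --1-1,1-10-,101--
  22 | -0-10,-011-,10--0,10-1-,101--
  23 | --1-1,-011-,1--11,10-1-,101--
  26 | 1-01-  (sole → essential)
  27 | -1--1,1--11,1-01-
  29 | --1-1,-1--1,-110-,1-10-
  31 | --1-1,-1--1,1--11
Essential prime implicants: --1-1, -0-10, -1--1, 01-0-, 1-01-
Petrick residual → 1-10-
Minimum SOP uses 6 PIs: ce + b'de' + be + a'bd' + ac'd + acd'

6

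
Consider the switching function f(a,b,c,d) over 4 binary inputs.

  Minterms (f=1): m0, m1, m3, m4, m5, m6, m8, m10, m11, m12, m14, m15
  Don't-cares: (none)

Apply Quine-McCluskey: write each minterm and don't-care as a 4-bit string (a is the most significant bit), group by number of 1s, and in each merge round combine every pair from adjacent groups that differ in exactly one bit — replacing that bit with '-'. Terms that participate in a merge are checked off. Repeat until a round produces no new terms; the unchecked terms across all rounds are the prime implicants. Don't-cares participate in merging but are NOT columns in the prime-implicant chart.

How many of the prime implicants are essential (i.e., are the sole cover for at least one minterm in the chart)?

size-2^0 implicants → 0000(✓)  0001(✓)  0011(✓)  0100(✓)  0101(✓)  0110(✓)  1000(✓)  1010(✓)  1011(✓)  1100(✓)  1110(✓)  1111(✓)
size-2^1 implicants → -000(✓)  -011  -100(✓)  -110(✓)  0-00(✓)  0-01(✓)  00-1  000-(✓)  01-0(✓)  010-(✓)  1-00(✓)  1-10(✓)  1-11(✓)  10-0(✓)  101-(✓)  11-0(✓)  111-(✓)
size-2^2 implicants → --00  -1-0  0-0-  1--0  1-1-
Unchecked terms (primes): --00, -011, -1-0, 0-0-, 00-1, 1--0, 1-1-
Minterm coverage:
  m0 ⊆ --00,0-0-
  m1 ⊆ 0-0-,00-1
  m3 ⊆ -011,00-1
  m4 ⊆ --00,-1-0,0-0-
  m5 ⊆ 0-0- [E]
  m6 ⊆ -1-0 [E]
  m8 ⊆ --00,1--0
  m10 ⊆ 1--0,1-1-
  m11 ⊆ -011,1-1-
  m12 ⊆ --00,-1-0,1--0
  m14 ⊆ -1-0,1--0,1-1-
  m15 ⊆ 1-1- [E]
E = {-1-0, 0-0-, 1-1-}

3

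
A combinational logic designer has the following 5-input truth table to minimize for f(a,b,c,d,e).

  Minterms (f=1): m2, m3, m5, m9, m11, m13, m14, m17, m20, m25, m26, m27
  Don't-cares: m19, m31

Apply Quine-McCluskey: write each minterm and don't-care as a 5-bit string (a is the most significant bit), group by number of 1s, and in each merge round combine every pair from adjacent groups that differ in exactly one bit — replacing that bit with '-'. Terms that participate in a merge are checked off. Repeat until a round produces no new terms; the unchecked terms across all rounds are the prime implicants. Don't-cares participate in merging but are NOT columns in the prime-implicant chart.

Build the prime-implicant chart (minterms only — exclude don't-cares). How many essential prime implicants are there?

[col 0] 00010*, 00011*, 00101*, 01001*, 01011*, 01101*, 01110, 10001*, 10011*, 10100, 11001*, 11010*, 11011*, 11111*
[col 1] -0011*, -1001*, -1011*, 0-011*, 0-101, 0001-, 01-01, 010-1*, 1-001*, 1-011*, 100-1*, 11-11, 110-1*, 1101-
[col 2] --011, -10-1, 1-0-1
Prime implicants: --011, -10-1, 0-101, 0001-, 01-01, 01110, 1-0-1, 10100, 11-11, 1101-
PI chart (minterm → PIs covering it):
  2 | 0001-  (sole → essential)
  3 | --011,0001-
  5 | 0-101  (sole → essential)
  9 | -10-1,01-01
  11 | --011,-10-1
  13 | 0-101,01-01
  14 | 01110  (sole → essential)
  17 | 1-0-1  (sole → essential)
  20 | 10100  (sole → essential)
  25 | -10-1,1-0-1
  26 | 1101-  (sole → essential)
  27 | --011,-10-1,1-0-1,11-11,1101-
Essential prime implicants: 0-101, 0001-, 01110, 1-0-1, 10100, 1101-

6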